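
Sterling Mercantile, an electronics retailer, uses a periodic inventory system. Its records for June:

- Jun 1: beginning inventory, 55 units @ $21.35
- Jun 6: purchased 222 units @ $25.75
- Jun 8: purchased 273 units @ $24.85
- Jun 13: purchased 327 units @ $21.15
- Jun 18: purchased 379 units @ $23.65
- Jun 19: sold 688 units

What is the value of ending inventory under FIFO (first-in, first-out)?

Jun 19, 688 sold [FIFO — oldest first]: 55 @ $21.35 + 222 @ $25.75 + 273 @ $24.85 + 138 @ $21.15 = $16,593.50
Ending inventory: 189 @ $21.15 + 379 @ $23.65 = $12,960.70
Check: goods available $29,554.20 = COGS $16,593.50 + ending $12,960.70

Ending inventory = $12,960.70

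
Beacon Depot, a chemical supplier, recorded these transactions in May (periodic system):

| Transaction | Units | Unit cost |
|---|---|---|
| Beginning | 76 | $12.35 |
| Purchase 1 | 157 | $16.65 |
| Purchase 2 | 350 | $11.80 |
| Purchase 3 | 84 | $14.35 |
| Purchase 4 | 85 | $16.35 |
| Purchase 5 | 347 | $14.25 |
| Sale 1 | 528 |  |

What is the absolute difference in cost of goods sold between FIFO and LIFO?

$647.85

FIFO COGS: 76 @ $12.35 + 157 @ $16.65 + 295 @ $11.80 = $7,033.65
LIFO COGS: 347 @ $14.25 + 85 @ $16.35 + 84 @ $14.35 + 12 @ $11.80 = $7,681.50
Difference = |$7,033.65 − $7,681.50| = $647.85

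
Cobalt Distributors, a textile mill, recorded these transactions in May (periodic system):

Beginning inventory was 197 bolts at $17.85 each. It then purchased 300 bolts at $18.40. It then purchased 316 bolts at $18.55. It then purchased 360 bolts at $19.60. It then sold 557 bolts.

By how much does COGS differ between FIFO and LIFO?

FIFO COGS: 197 @ $17.85 + 300 @ $18.40 + 60 @ $18.55 = $10,149.45
LIFO COGS: 360 @ $19.60 + 197 @ $18.55 = $10,710.35
Difference = |$10,149.45 − $10,710.35| = $560.90

$560.90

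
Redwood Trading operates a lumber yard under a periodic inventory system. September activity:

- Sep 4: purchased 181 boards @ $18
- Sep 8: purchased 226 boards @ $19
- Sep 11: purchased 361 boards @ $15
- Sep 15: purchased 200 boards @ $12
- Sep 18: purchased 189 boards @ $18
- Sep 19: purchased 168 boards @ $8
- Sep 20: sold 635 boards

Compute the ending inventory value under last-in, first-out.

Sep 20, 635 sold [LIFO — newest first]: 168 @ $8 + 189 @ $18 + 200 @ $12 + 78 @ $15 = $8,316
Ending inventory: 181 @ $18 + 226 @ $19 + 283 @ $15 = $11,797

Ending inventory = $11,797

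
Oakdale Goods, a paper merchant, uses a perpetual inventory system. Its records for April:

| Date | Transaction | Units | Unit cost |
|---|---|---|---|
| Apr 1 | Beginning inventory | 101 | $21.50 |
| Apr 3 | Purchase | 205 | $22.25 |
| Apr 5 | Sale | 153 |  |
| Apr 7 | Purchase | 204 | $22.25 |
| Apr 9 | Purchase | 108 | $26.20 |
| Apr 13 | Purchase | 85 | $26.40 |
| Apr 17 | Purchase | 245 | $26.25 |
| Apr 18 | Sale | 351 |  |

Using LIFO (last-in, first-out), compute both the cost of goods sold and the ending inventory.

COGS = $12,629.70; ending inventory = $10,146.90

Apr 5, 153 sold [LIFO — newest first]: 153 @ $22.25 = $3,404.25
Apr 18, 351 sold [LIFO — newest first]: 245 @ $26.25 + 85 @ $26.40 + 21 @ $26.20 = $9,225.45
Total COGS = $3,404.25 + $9,225.45 = $12,629.70
Ending inventory: 101 @ $21.50 + 52 @ $22.25 + 204 @ $22.25 + 87 @ $26.20 = $10,146.90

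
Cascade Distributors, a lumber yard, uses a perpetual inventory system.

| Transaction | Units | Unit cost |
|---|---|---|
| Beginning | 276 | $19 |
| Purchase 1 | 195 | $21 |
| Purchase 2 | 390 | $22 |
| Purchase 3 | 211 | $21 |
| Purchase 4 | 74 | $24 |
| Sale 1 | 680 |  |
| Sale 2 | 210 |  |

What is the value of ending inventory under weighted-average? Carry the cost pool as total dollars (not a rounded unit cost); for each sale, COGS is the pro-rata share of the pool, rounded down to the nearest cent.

Ending inventory = $5,389.41

After Beginning: 276 on hand, pool $5,244.00 (≈ $19.0000 each)
After Purchase 1: 471 on hand, pool $9,339.00 (≈ $19.8280 each)
After Purchase 2: 861 on hand, pool $17,919.00 (≈ $20.8118 each)
After Purchase 3: 1072 on hand, pool $22,350.00 (≈ $20.8489 each)
After Purchase 4: 1146 on hand, pool $24,126.00 (≈ $21.0524 each)
Sale 1, sell 680: 680/1146 × $24,126.00 → $14,315.60
Sale 2, sell 210: 210/466 × $9,810.40 → $4,420.99
Total COGS = $14,315.60 + $4,420.99 = $18,736.59
Ending inventory (cost pool remaining) = $5,389.41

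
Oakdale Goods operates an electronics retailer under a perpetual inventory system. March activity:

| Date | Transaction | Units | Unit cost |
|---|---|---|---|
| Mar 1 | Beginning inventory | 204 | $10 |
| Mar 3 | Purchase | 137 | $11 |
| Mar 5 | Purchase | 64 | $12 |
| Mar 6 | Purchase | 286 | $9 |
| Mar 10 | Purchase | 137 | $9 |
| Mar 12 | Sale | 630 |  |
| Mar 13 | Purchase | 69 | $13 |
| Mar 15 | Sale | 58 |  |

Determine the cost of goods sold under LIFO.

Mar 12, 630 sold [LIFO — newest first]: 137 @ $9 + 286 @ $9 + 64 @ $12 + 137 @ $11 + 6 @ $10 = $6,142
Mar 15, 58 sold [LIFO — newest first]: 58 @ $13 = $754
Total COGS = $6,142 + $754 = $6,896
Ending inventory: 198 @ $10 + 11 @ $13 = $2,123

COGS = $6,896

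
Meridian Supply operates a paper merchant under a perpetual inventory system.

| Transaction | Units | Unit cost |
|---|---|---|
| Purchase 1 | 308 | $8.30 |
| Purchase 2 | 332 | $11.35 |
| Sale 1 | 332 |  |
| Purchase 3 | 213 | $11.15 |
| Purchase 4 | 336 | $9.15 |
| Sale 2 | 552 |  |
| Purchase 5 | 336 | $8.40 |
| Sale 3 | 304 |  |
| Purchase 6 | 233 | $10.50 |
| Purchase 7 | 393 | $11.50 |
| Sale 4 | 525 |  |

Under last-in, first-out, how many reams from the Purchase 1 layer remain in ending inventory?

305

Sale 1 (332) [LIFO — newest first]: 332 @ $11.35 = $3,768.20
Sale 2 (552) [LIFO — newest first]: 336 @ $9.15 + 213 @ $11.15 + 3 @ $8.30 = $5,474.25
Sale 3 (304) [LIFO — newest first]: 304 @ $8.40 = $2,553.60
Sale 4 (525) [LIFO — newest first]: 393 @ $11.50 + 132 @ $10.50 = $5,905.50
Total COGS = $3,768.20 + $5,474.25 + $2,553.60 + $5,905.50 = $17,701.55
Ending inventory: 305 @ $8.30 + 32 @ $8.40 + 101 @ $10.50 = $3,860.80
Check: goods available $21,562.35 = COGS $17,701.55 + ending $3,860.80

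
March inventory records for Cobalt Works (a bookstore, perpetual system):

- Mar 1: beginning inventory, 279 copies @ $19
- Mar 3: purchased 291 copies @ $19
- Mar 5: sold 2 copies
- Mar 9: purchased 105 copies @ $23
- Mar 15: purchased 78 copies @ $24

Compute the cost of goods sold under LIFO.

Mar 5, 2 sold [LIFO — newest first]: 2 @ $19 = $38
Ending inventory: 279 @ $19 + 289 @ $19 + 105 @ $23 + 78 @ $24 = $15,079
Check: goods available $15,117 = COGS $38 + ending $15,079

COGS = $38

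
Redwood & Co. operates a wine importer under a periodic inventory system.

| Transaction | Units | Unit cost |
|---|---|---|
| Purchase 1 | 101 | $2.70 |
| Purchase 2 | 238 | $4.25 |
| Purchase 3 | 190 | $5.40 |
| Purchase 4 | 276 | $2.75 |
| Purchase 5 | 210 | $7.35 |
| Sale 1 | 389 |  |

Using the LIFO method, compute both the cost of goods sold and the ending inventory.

COGS = $2,035.75; ending inventory = $2,576.95

Sale 1 (389) [LIFO — newest first]: 210 @ $7.35 + 179 @ $2.75 = $2,035.75
Ending inventory: 101 @ $2.70 + 238 @ $4.25 + 190 @ $5.40 + 97 @ $2.75 = $2,576.95
Check: goods available $4,612.70 = COGS $2,035.75 + ending $2,576.95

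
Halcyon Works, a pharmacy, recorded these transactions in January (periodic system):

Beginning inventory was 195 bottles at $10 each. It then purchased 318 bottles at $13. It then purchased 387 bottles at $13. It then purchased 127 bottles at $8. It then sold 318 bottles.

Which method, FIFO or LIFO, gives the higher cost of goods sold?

FIFO COGS: 195 @ $10 + 123 @ $13 = $3,549
LIFO COGS: 127 @ $8 + 191 @ $13 = $3,499

FIFO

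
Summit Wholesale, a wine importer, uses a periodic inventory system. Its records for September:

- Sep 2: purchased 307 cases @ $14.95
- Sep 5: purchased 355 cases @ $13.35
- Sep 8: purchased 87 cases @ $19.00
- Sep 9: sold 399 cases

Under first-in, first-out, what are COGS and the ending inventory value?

Sep 9, 399 sold [FIFO — oldest first]: 307 @ $14.95 + 92 @ $13.35 = $5,817.85
Ending inventory: 263 @ $13.35 + 87 @ $19.00 = $5,164.05

COGS = $5,817.85; ending inventory = $5,164.05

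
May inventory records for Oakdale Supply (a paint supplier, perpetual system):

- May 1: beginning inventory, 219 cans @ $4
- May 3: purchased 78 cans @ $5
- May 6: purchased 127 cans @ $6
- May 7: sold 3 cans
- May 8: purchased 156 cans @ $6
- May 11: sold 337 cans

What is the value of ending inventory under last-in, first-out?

Ending inventory = $981

May 7, 3 sold [LIFO — newest first]: 3 @ $6 = $18
May 11, 337 sold [LIFO — newest first]: 156 @ $6 + 124 @ $6 + 57 @ $5 = $1,965
Total COGS = $18 + $1,965 = $1,983
Ending inventory: 219 @ $4 + 21 @ $5 = $981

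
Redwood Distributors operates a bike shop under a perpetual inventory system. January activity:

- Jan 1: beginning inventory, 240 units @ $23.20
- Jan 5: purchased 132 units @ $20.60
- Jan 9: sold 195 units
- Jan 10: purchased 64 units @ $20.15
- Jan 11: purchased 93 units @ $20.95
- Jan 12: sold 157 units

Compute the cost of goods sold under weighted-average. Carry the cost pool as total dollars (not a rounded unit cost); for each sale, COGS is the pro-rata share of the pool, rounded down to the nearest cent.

After Jan 1: 240 on hand, pool $5,568.00 (≈ $23.2000 each)
After Jan 5: 372 on hand, pool $8,287.20 (≈ $22.2774 each)
Jan 9, sell 195: 195/372 × $8,287.20 → $4,344.09
After Jan 10: 241 on hand, pool $5,232.71 (≈ $21.7125 each)
After Jan 11: 334 on hand, pool $7,181.06 (≈ $21.5002 each)
Jan 12, sell 157: 157/334 × $7,181.06 → $3,375.52
Total COGS = $4,344.09 + $3,375.52 = $7,719.61
Ending inventory (cost pool remaining) = $3,805.54

COGS = $7,719.61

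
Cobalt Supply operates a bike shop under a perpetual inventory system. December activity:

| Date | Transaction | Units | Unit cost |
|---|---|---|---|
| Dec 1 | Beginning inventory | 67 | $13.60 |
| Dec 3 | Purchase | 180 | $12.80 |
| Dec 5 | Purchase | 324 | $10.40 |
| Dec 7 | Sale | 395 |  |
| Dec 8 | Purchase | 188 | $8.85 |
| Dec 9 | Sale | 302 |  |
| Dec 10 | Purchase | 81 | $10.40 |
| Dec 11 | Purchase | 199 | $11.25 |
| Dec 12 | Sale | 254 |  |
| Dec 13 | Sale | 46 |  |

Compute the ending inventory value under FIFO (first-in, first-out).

Ending inventory = $472.50

Dec 7, 395 sold [FIFO — oldest first]: 67 @ $13.60 + 180 @ $12.80 + 148 @ $10.40 = $4,754.40
Dec 9, 302 sold [FIFO — oldest first]: 176 @ $10.40 + 126 @ $8.85 = $2,945.50
Dec 12, 254 sold [FIFO — oldest first]: 62 @ $8.85 + 81 @ $10.40 + 111 @ $11.25 = $2,639.85
Dec 13, 46 sold [FIFO — oldest first]: 46 @ $11.25 = $517.50
Total COGS = $4,754.40 + $2,945.50 + $2,639.85 + $517.50 = $10,857.25
Ending inventory: 42 @ $11.25 = $472.50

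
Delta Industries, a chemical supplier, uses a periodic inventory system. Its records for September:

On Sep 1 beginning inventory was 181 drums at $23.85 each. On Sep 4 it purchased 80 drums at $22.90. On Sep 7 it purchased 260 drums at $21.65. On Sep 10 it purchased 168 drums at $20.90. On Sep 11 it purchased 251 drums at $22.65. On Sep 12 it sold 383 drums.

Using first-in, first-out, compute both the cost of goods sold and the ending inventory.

COGS = $8,790.15; ending inventory = $12,184.05

Sep 12, 383 sold [FIFO — oldest first]: 181 @ $23.85 + 80 @ $22.90 + 122 @ $21.65 = $8,790.15
Ending inventory: 138 @ $21.65 + 168 @ $20.90 + 251 @ $22.65 = $12,184.05
Check: goods available $20,974.20 = COGS $8,790.15 + ending $12,184.05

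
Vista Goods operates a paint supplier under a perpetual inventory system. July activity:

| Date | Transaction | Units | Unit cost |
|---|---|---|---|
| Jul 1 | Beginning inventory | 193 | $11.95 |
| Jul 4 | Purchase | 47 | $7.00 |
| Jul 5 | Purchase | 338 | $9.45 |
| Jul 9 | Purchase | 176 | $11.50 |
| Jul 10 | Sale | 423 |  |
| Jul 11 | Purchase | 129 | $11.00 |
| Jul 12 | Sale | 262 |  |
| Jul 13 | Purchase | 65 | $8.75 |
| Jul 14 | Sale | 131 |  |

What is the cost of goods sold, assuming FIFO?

Jul 10, 423 sold [FIFO — oldest first]: 193 @ $11.95 + 47 @ $7.00 + 183 @ $9.45 = $4,364.70
Jul 12, 262 sold [FIFO — oldest first]: 155 @ $9.45 + 107 @ $11.50 = $2,695.25
Jul 14, 131 sold [FIFO — oldest first]: 69 @ $11.50 + 62 @ $11.00 = $1,475.50
Total COGS = $4,364.70 + $2,695.25 + $1,475.50 = $8,535.45
Ending inventory: 67 @ $11.00 + 65 @ $8.75 = $1,305.75

COGS = $8,535.45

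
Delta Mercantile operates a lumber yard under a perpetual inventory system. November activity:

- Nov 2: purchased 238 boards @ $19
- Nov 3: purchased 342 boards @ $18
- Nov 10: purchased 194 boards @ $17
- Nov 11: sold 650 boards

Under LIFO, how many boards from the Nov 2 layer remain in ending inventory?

124

Nov 11, 650 sold [LIFO — newest first]: 194 @ $17 + 342 @ $18 + 114 @ $19 = $11,620
Ending inventory: 124 @ $19 = $2,356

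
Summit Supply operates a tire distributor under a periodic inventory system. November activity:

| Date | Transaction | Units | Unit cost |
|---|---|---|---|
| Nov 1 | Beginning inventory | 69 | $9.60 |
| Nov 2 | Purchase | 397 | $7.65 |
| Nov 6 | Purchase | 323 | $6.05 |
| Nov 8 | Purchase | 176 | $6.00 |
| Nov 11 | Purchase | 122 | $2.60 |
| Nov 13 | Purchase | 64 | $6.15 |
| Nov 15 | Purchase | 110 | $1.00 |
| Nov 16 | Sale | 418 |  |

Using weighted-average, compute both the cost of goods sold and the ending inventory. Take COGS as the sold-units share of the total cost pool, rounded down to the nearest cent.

COGS = $2,496.19; ending inventory = $5,034.21

Nov 16, sell 418: 418/1261 × $7,530.40 → $2,496.19
Ending inventory (cost pool remaining) = $5,034.21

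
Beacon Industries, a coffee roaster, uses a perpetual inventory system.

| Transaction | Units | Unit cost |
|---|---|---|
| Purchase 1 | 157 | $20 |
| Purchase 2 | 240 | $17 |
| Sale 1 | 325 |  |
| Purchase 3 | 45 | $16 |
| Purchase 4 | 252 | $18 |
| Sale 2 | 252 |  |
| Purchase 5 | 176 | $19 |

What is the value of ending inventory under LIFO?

Sale 1 (325) [LIFO — newest first]: 240 @ $17 + 85 @ $20 = $5,780
Sale 2 (252) [LIFO — newest first]: 252 @ $18 = $4,536
Total COGS = $5,780 + $4,536 = $10,316
Ending inventory: 72 @ $20 + 45 @ $16 + 176 @ $19 = $5,504
Check: goods available $15,820 = COGS $10,316 + ending $5,504

Ending inventory = $5,504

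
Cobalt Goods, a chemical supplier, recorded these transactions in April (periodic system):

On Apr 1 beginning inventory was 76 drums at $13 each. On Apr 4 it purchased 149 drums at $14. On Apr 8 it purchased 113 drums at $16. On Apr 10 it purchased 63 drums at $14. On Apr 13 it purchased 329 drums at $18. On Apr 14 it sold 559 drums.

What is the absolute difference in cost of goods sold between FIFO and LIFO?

FIFO COGS: 76 @ $13 + 149 @ $14 + 113 @ $16 + 63 @ $14 + 158 @ $18 = $8,608
LIFO COGS: 329 @ $18 + 63 @ $14 + 113 @ $16 + 54 @ $14 = $9,368
Difference = |$8,608 − $9,368| = $760

$760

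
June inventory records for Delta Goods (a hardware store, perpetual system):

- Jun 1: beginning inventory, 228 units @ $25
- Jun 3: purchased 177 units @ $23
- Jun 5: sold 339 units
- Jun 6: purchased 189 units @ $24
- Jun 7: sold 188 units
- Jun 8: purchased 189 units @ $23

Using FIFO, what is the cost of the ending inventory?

Ending inventory = $5,955

Jun 5, 339 sold [FIFO — oldest first]: 228 @ $25 + 111 @ $23 = $8,253
Jun 7, 188 sold [FIFO — oldest first]: 66 @ $23 + 122 @ $24 = $4,446
Total COGS = $8,253 + $4,446 = $12,699
Ending inventory: 67 @ $24 + 189 @ $23 = $5,955
Check: goods available $18,654 = COGS $12,699 + ending $5,955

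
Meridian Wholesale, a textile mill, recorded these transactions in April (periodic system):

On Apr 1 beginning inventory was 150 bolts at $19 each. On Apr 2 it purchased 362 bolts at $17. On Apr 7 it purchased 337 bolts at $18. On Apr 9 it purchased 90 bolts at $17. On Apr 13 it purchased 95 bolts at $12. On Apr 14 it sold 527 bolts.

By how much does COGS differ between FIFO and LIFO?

$453

FIFO COGS: 150 @ $19 + 362 @ $17 + 15 @ $18 = $9,274
LIFO COGS: 95 @ $12 + 90 @ $17 + 337 @ $18 + 5 @ $17 = $8,821
Difference = |$9,274 − $8,821| = $453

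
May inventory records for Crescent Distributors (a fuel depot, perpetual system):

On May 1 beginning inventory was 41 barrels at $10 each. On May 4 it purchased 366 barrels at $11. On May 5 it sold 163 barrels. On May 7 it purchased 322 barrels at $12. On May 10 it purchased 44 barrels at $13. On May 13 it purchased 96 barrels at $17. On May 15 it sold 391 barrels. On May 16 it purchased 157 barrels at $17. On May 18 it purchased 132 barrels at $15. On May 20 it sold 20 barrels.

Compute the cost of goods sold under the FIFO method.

COGS = $6,440

May 5, 163 sold [FIFO — oldest first]: 41 @ $10 + 122 @ $11 = $1,752
May 15, 391 sold [FIFO — oldest first]: 244 @ $11 + 147 @ $12 = $4,448
May 20, 20 sold [FIFO — oldest first]: 20 @ $12 = $240
Total COGS = $1,752 + $4,448 + $240 = $6,440
Ending inventory: 155 @ $12 + 44 @ $13 + 96 @ $17 + 157 @ $17 + 132 @ $15 = $8,713
Check: goods available $15,153 = COGS $6,440 + ending $8,713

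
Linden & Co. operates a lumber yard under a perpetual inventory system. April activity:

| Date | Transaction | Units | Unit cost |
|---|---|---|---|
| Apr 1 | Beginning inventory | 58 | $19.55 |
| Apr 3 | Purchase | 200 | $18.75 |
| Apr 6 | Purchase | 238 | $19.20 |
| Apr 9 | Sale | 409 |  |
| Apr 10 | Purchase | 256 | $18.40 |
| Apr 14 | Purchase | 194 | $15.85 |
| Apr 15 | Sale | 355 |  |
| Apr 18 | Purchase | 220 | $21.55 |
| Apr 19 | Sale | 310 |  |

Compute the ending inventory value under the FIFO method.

Ending inventory = $1,982.60

Apr 9, 409 sold [FIFO — oldest first]: 58 @ $19.55 + 200 @ $18.75 + 151 @ $19.20 = $7,783.10
Apr 15, 355 sold [FIFO — oldest first]: 87 @ $19.20 + 256 @ $18.40 + 12 @ $15.85 = $6,571.00
Apr 19, 310 sold [FIFO — oldest first]: 182 @ $15.85 + 128 @ $21.55 = $5,643.10
Total COGS = $7,783.10 + $6,571.00 + $5,643.10 = $19,997.20
Ending inventory: 92 @ $21.55 = $1,982.60
Check: goods available $21,979.80 = COGS $19,997.20 + ending $1,982.60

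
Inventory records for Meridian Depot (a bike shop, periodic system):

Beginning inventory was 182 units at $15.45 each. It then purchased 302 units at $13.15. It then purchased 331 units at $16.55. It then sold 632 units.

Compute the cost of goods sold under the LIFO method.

COGS = $9,436.20

Sale 1 (632) [LIFO — newest first]: 331 @ $16.55 + 301 @ $13.15 = $9,436.20
Ending inventory: 182 @ $15.45 + 1 @ $13.15 = $2,825.05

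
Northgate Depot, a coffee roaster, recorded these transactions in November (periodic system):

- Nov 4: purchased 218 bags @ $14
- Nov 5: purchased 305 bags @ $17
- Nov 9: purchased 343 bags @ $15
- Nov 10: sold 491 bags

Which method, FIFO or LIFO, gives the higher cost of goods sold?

FIFO COGS: 218 @ $14 + 273 @ $17 = $7,693
LIFO COGS: 343 @ $15 + 148 @ $17 = $7,661

FIFO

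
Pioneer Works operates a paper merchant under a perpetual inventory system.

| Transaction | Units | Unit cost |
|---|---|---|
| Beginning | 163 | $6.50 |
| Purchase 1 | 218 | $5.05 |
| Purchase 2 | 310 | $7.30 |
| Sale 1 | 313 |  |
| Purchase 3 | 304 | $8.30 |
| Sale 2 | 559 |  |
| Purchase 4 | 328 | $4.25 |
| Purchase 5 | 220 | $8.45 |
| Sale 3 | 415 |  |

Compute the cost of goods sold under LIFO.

COGS = $8,834.85

Sale 1 (313) [LIFO — newest first]: 310 @ $7.30 + 3 @ $5.05 = $2,278.15
Sale 2 (559) [LIFO — newest first]: 304 @ $8.30 + 215 @ $5.05 + 40 @ $6.50 = $3,868.95
Sale 3 (415) [LIFO — newest first]: 220 @ $8.45 + 195 @ $4.25 = $2,687.75
Total COGS = $2,278.15 + $3,868.95 + $2,687.75 = $8,834.85
Ending inventory: 123 @ $6.50 + 133 @ $4.25 = $1,364.75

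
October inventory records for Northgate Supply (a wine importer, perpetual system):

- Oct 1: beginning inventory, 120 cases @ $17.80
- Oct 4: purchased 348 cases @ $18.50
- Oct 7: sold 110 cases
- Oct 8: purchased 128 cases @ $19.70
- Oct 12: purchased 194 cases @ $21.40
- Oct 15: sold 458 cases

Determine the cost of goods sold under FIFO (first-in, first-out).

COGS = $10,544.00

Oct 7, 110 sold [FIFO — oldest first]: 110 @ $17.80 = $1,958.00
Oct 15, 458 sold [FIFO — oldest first]: 10 @ $17.80 + 348 @ $18.50 + 100 @ $19.70 = $8,586.00
Total COGS = $1,958.00 + $8,586.00 = $10,544.00
Ending inventory: 28 @ $19.70 + 194 @ $21.40 = $4,703.20
Check: goods available $15,247.20 = COGS $10,544.00 + ending $4,703.20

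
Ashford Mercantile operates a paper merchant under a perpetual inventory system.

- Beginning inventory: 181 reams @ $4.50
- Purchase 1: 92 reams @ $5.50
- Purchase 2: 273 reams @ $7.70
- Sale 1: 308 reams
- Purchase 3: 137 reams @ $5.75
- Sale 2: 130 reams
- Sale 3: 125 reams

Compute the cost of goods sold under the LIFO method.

COGS = $3,670.35

Sale 1 (308) [LIFO — newest first]: 273 @ $7.70 + 35 @ $5.50 = $2,294.60
Sale 2 (130) [LIFO — newest first]: 130 @ $5.75 = $747.50
Sale 3 (125) [LIFO — newest first]: 7 @ $5.75 + 57 @ $5.50 + 61 @ $4.50 = $628.25
Total COGS = $2,294.60 + $747.50 + $628.25 = $3,670.35
Ending inventory: 120 @ $4.50 = $540.00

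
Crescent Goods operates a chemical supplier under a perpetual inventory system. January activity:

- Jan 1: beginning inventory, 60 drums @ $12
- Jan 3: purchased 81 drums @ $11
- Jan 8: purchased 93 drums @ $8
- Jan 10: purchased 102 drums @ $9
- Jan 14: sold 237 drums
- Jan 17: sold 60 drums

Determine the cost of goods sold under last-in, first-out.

COGS = $2,805

Jan 14, 237 sold [LIFO — newest first]: 102 @ $9 + 93 @ $8 + 42 @ $11 = $2,124
Jan 17, 60 sold [LIFO — newest first]: 39 @ $11 + 21 @ $12 = $681
Total COGS = $2,124 + $681 = $2,805
Ending inventory: 39 @ $12 = $468
Check: goods available $3,273 = COGS $2,805 + ending $468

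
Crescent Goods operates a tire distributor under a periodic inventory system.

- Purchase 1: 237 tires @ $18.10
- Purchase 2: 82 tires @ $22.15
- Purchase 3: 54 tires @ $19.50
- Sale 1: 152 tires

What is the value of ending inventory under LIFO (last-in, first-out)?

Sale 1 (152) [LIFO — newest first]: 54 @ $19.50 + 82 @ $22.15 + 16 @ $18.10 = $3,158.90
Ending inventory: 221 @ $18.10 = $4,000.10

Ending inventory = $4,000.10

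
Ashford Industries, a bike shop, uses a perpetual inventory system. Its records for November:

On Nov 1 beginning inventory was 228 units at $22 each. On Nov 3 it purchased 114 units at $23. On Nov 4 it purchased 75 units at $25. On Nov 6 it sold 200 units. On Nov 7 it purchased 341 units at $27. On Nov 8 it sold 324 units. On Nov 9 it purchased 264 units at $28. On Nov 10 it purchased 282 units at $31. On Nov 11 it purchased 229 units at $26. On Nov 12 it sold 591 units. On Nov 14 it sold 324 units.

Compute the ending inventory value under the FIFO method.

Ending inventory = $2,444

Nov 6, 200 sold [FIFO — oldest first]: 200 @ $22 = $4,400
Nov 8, 324 sold [FIFO — oldest first]: 28 @ $22 + 114 @ $23 + 75 @ $25 + 107 @ $27 = $8,002
Nov 12, 591 sold [FIFO — oldest first]: 234 @ $27 + 264 @ $28 + 93 @ $31 = $16,593
Nov 14, 324 sold [FIFO — oldest first]: 189 @ $31 + 135 @ $26 = $9,369
Total COGS = $4,400 + $8,002 + $16,593 + $9,369 = $38,364
Ending inventory: 94 @ $26 = $2,444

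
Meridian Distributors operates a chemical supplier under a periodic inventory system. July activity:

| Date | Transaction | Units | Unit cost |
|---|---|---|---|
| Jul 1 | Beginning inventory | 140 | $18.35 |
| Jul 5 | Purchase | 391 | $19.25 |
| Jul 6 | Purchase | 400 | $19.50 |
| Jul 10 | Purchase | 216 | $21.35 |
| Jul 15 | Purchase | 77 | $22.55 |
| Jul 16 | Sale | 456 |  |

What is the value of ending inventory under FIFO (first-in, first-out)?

Jul 16, 456 sold [FIFO — oldest first]: 140 @ $18.35 + 316 @ $19.25 = $8,652.00
Ending inventory: 75 @ $19.25 + 400 @ $19.50 + 216 @ $21.35 + 77 @ $22.55 = $15,591.70

Ending inventory = $15,591.70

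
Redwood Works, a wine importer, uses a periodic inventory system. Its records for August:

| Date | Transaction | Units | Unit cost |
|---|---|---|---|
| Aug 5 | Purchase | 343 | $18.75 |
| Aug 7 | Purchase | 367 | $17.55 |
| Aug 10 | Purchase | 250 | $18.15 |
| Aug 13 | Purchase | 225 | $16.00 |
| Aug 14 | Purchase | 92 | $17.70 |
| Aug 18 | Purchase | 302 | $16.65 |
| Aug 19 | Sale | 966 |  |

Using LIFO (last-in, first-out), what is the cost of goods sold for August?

Aug 19, 966 sold [LIFO — newest first]: 302 @ $16.65 + 92 @ $17.70 + 225 @ $16.00 + 250 @ $18.15 + 97 @ $17.55 = $16,496.55
Ending inventory: 343 @ $18.75 + 270 @ $17.55 = $11,169.75

COGS = $16,496.55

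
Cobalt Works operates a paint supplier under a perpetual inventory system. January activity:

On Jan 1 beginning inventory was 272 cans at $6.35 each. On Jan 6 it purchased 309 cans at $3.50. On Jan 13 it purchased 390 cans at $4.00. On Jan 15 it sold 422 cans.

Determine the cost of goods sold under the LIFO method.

Jan 15, 422 sold [LIFO — newest first]: 390 @ $4.00 + 32 @ $3.50 = $1,672.00
Ending inventory: 272 @ $6.35 + 277 @ $3.50 = $2,696.70

COGS = $1,672.00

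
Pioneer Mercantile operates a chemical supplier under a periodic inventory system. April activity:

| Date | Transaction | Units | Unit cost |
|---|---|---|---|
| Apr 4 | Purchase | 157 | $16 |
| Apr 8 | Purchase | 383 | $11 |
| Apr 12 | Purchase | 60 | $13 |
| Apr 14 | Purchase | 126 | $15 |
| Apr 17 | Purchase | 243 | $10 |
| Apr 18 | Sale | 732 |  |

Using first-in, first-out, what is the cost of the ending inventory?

Ending inventory = $2,370

Apr 18, 732 sold [FIFO — oldest first]: 157 @ $16 + 383 @ $11 + 60 @ $13 + 126 @ $15 + 6 @ $10 = $9,455
Ending inventory: 237 @ $10 = $2,370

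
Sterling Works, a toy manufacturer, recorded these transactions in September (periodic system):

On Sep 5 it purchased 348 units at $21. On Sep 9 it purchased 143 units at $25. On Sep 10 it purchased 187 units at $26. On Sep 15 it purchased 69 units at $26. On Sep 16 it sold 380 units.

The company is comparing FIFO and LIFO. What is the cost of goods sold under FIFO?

FIFO COGS: 348 @ $21 + 32 @ $25 = $8,108
LIFO COGS: 69 @ $26 + 187 @ $26 + 124 @ $25 = $9,756

COGS = $8,108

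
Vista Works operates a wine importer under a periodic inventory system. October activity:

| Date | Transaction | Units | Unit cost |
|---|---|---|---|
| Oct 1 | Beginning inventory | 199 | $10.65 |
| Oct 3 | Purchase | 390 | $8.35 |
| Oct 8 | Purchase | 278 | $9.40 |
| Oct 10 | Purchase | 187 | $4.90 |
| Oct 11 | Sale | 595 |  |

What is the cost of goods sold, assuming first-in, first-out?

COGS = $5,432.25

Oct 11, 595 sold [FIFO — oldest first]: 199 @ $10.65 + 390 @ $8.35 + 6 @ $9.40 = $5,432.25
Ending inventory: 272 @ $9.40 + 187 @ $4.90 = $3,473.10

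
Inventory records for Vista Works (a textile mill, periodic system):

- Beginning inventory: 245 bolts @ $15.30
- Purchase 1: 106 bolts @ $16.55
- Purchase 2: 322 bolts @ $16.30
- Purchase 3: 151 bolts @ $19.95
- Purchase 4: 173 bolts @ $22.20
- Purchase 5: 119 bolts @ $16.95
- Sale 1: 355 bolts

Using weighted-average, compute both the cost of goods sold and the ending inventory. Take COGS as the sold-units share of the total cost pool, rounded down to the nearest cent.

Sale 1, sell 355: 355/1116 × $19,621.50 → $6,241.60
Ending inventory (cost pool remaining) = $13,379.90
Check: goods available $19,621.50 = COGS $6,241.60 + ending $13,379.90

COGS = $6,241.60; ending inventory = $13,379.90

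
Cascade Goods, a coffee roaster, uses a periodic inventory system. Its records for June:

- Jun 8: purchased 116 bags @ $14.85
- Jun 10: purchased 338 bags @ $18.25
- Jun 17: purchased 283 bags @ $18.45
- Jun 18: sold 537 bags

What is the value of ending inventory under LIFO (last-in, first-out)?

Ending inventory = $3,255.60

Jun 18, 537 sold [LIFO — newest first]: 283 @ $18.45 + 254 @ $18.25 = $9,856.85
Ending inventory: 116 @ $14.85 + 84 @ $18.25 = $3,255.60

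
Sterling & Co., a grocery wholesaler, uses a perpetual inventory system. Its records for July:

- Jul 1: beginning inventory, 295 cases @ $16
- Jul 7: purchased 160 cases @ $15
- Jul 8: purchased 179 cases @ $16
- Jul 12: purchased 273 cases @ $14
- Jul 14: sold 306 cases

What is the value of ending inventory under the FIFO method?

Ending inventory = $8,921

Jul 14, 306 sold [FIFO — oldest first]: 295 @ $16 + 11 @ $15 = $4,885
Ending inventory: 149 @ $15 + 179 @ $16 + 273 @ $14 = $8,921
Check: goods available $13,806 = COGS $4,885 + ending $8,921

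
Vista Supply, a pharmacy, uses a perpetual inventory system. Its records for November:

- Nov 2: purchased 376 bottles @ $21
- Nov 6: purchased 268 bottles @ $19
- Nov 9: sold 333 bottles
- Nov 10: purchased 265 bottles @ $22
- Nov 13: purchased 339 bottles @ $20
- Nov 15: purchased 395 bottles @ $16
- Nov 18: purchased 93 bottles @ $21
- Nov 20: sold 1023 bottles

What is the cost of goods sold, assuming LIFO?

COGS = $25,822

Nov 9, 333 sold [LIFO — newest first]: 268 @ $19 + 65 @ $21 = $6,457
Nov 20, 1023 sold [LIFO — newest first]: 93 @ $21 + 395 @ $16 + 339 @ $20 + 196 @ $22 = $19,365
Total COGS = $6,457 + $19,365 = $25,822
Ending inventory: 311 @ $21 + 69 @ $22 = $8,049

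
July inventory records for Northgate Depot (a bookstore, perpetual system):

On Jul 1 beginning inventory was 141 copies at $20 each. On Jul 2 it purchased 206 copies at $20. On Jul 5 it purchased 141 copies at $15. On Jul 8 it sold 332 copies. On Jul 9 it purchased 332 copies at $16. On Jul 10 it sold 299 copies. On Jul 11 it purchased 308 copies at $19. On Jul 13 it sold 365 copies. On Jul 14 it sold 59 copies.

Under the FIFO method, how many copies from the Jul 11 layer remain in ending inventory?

Jul 8, 332 sold [FIFO — oldest first]: 141 @ $20 + 191 @ $20 = $6,640
Jul 10, 299 sold [FIFO — oldest first]: 15 @ $20 + 141 @ $15 + 143 @ $16 = $4,703
Jul 13, 365 sold [FIFO — oldest first]: 189 @ $16 + 176 @ $19 = $6,368
Jul 14, 59 sold [FIFO — oldest first]: 59 @ $19 = $1,121
Total COGS = $6,640 + $4,703 + $6,368 + $1,121 = $18,832
Ending inventory: 73 @ $19 = $1,387

73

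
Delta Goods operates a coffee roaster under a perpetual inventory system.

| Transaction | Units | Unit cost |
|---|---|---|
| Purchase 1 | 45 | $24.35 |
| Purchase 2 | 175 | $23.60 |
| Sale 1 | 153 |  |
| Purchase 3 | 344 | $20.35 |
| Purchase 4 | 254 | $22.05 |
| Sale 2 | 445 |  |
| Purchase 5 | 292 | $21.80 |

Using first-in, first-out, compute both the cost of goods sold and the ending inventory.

Sale 1 (153) [FIFO — oldest first]: 45 @ $24.35 + 108 @ $23.60 = $3,644.55
Sale 2 (445) [FIFO — oldest first]: 67 @ $23.60 + 344 @ $20.35 + 34 @ $22.05 = $9,331.30
Total COGS = $3,644.55 + $9,331.30 = $12,975.85
Ending inventory: 220 @ $22.05 + 292 @ $21.80 = $11,216.60
Check: goods available $24,192.45 = COGS $12,975.85 + ending $11,216.60

COGS = $12,975.85; ending inventory = $11,216.60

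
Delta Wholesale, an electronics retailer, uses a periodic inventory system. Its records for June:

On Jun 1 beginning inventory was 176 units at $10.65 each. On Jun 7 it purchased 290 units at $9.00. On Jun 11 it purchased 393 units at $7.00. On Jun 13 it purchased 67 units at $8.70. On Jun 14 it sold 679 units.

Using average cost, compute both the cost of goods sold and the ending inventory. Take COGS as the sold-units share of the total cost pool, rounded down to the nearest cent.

COGS = $5,732.85; ending inventory = $2,085.45

Jun 14, sell 679: 679/926 × $7,818.30 → $5,732.85
Ending inventory (cost pool remaining) = $2,085.45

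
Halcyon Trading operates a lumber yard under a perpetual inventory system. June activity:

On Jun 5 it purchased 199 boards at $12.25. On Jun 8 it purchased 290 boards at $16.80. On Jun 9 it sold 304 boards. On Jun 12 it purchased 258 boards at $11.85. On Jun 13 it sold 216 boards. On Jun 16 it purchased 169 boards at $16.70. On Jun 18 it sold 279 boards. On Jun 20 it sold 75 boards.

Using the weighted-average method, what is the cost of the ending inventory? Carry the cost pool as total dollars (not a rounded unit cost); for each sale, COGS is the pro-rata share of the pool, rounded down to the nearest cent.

Ending inventory = $615.79

After Jun 5: 199 on hand, pool $2,437.75 (≈ $12.2500 each)
After Jun 8: 489 on hand, pool $7,309.75 (≈ $14.9484 each)
Jun 9, sell 304: 304/489 × $7,309.75 → $4,544.30
After Jun 12: 443 on hand, pool $5,822.75 (≈ $13.1439 each)
Jun 13, sell 216: 216/443 × $5,822.75 → $2,839.08
After Jun 16: 396 on hand, pool $5,805.97 (≈ $14.6615 each)
Jun 18, sell 279: 279/396 × $5,805.97 → $4,090.56
Jun 20, sell 75: 75/117 × $1,715.41 → $1,099.62
Total COGS = $4,544.30 + $2,839.08 + $4,090.56 + $1,099.62 = $12,573.56
Ending inventory (cost pool remaining) = $615.79
Check: goods available $13,189.35 = COGS $12,573.56 + ending $615.79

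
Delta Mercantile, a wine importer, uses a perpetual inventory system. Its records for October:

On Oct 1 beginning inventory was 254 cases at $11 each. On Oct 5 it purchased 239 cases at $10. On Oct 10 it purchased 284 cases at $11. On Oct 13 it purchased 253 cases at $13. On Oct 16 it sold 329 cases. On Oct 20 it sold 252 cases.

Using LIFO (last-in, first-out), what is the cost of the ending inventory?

Oct 16, 329 sold [LIFO — newest first]: 253 @ $13 + 76 @ $11 = $4,125
Oct 20, 252 sold [LIFO — newest first]: 208 @ $11 + 44 @ $10 = $2,728
Total COGS = $4,125 + $2,728 = $6,853
Ending inventory: 254 @ $11 + 195 @ $10 = $4,744

Ending inventory = $4,744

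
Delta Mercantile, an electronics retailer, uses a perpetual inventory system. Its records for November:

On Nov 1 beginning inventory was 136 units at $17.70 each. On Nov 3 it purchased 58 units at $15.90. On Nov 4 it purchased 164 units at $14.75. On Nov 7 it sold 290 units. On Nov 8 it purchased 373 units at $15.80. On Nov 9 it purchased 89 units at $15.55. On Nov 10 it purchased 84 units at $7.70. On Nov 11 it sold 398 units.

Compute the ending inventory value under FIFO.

Nov 7, 290 sold [FIFO — oldest first]: 136 @ $17.70 + 58 @ $15.90 + 96 @ $14.75 = $4,745.40
Nov 11, 398 sold [FIFO — oldest first]: 68 @ $14.75 + 330 @ $15.80 = $6,217.00
Total COGS = $4,745.40 + $6,217.00 = $10,962.40
Ending inventory: 43 @ $15.80 + 89 @ $15.55 + 84 @ $7.70 = $2,710.15
Check: goods available $13,672.55 = COGS $10,962.40 + ending $2,710.15

Ending inventory = $2,710.15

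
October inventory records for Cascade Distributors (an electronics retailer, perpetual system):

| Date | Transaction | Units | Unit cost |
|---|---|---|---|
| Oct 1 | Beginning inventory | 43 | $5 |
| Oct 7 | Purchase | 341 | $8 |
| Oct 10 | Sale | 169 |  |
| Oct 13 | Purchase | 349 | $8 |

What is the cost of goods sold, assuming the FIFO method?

Oct 10, 169 sold [FIFO — oldest first]: 43 @ $5 + 126 @ $8 = $1,223
Ending inventory: 215 @ $8 + 349 @ $8 = $4,512

COGS = $1,223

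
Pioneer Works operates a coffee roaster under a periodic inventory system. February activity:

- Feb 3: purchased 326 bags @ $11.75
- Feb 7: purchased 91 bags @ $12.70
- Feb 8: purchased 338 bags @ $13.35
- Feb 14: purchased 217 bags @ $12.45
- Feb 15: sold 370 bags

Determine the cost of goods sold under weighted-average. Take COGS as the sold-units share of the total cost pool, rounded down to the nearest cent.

COGS = $4,644.09

Feb 15, sell 370: 370/972 × $12,200.15 → $4,644.09
Ending inventory (cost pool remaining) = $7,556.06
Check: goods available $12,200.15 = COGS $4,644.09 + ending $7,556.06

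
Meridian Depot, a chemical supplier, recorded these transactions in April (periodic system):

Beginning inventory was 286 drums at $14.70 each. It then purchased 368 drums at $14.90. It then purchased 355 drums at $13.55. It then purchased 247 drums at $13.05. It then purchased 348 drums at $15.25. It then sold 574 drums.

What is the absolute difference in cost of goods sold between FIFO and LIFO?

$239.10

FIFO COGS: 286 @ $14.70 + 288 @ $14.90 = $8,495.40
LIFO COGS: 348 @ $15.25 + 226 @ $13.05 = $8,256.30
Difference = |$8,495.40 − $8,256.30| = $239.10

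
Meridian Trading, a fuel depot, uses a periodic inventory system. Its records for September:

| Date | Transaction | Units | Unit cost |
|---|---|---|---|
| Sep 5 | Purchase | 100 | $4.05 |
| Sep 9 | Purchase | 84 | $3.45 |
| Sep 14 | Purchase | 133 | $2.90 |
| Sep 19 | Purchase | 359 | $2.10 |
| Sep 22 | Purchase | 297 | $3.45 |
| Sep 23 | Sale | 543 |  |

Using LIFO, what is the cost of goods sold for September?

COGS = $1,541.25

Sep 23, 543 sold [LIFO — newest first]: 297 @ $3.45 + 246 @ $2.10 = $1,541.25
Ending inventory: 100 @ $4.05 + 84 @ $3.45 + 133 @ $2.90 + 113 @ $2.10 = $1,317.80
Check: goods available $2,859.05 = COGS $1,541.25 + ending $1,317.80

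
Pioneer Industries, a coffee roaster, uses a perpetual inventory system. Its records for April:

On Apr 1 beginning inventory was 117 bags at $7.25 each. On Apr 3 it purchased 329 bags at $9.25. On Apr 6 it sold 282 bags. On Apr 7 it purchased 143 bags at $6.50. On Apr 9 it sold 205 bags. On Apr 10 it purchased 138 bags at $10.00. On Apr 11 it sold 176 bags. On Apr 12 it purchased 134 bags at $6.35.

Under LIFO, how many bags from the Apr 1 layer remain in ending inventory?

64

Apr 6, 282 sold [LIFO — newest first]: 282 @ $9.25 = $2,608.50
Apr 9, 205 sold [LIFO — newest first]: 143 @ $6.50 + 47 @ $9.25 + 15 @ $7.25 = $1,473.00
Apr 11, 176 sold [LIFO — newest first]: 138 @ $10.00 + 38 @ $7.25 = $1,655.50
Total COGS = $2,608.50 + $1,473.00 + $1,655.50 = $5,737.00
Ending inventory: 64 @ $7.25 + 134 @ $6.35 = $1,314.90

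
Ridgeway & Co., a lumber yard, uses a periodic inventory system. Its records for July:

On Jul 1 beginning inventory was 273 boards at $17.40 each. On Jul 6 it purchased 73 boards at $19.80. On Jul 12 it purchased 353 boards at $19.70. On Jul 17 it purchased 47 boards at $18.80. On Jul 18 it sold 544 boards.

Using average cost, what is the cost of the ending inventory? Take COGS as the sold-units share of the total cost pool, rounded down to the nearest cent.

Jul 18, sell 544: 544/746 × $14,033.30 → $10,233.39
Ending inventory (cost pool remaining) = $3,799.91

Ending inventory = $3,799.91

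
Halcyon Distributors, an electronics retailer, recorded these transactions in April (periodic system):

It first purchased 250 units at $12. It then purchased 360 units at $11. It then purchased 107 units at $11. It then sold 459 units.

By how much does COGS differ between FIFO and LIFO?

$250

FIFO COGS: 250 @ $12 + 209 @ $11 = $5,299
LIFO COGS: 107 @ $11 + 352 @ $11 = $5,049
Difference = |$5,299 − $5,049| = $250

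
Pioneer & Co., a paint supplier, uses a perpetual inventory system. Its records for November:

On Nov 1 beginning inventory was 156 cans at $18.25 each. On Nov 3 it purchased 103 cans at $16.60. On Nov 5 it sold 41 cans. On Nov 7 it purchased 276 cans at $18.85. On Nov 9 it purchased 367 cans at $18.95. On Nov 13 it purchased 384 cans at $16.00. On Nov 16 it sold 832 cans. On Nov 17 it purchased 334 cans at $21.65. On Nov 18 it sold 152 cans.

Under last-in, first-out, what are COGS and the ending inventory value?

Nov 5, 41 sold [LIFO — newest first]: 41 @ $16.60 = $680.60
Nov 16, 832 sold [LIFO — newest first]: 384 @ $16.00 + 367 @ $18.95 + 81 @ $18.85 = $14,625.50
Nov 18, 152 sold [LIFO — newest first]: 152 @ $21.65 = $3,290.80
Total COGS = $680.60 + $14,625.50 + $3,290.80 = $18,596.90
Ending inventory: 156 @ $18.25 + 62 @ $16.60 + 195 @ $18.85 + 182 @ $21.65 = $11,492.25

COGS = $18,596.90; ending inventory = $11,492.25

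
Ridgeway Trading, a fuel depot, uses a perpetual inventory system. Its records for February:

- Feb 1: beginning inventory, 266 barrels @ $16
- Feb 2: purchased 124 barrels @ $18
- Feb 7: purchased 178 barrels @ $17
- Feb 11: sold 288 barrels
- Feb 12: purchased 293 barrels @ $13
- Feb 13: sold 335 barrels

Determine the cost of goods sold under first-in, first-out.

Feb 11, 288 sold [FIFO — oldest first]: 266 @ $16 + 22 @ $18 = $4,652
Feb 13, 335 sold [FIFO — oldest first]: 102 @ $18 + 178 @ $17 + 55 @ $13 = $5,577
Total COGS = $4,652 + $5,577 = $10,229
Ending inventory: 238 @ $13 = $3,094
Check: goods available $13,323 = COGS $10,229 + ending $3,094

COGS = $10,229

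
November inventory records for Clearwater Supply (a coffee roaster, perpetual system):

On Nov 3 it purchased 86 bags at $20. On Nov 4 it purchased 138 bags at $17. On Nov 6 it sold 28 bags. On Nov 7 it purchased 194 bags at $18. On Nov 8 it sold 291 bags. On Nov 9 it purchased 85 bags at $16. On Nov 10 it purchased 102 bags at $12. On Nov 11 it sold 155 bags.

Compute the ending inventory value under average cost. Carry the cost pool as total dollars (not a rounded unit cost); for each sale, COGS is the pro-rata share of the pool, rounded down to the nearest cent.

Ending inventory = $2,003.28

After Nov 3: 86 on hand, pool $1,720.00 (≈ $20.0000 each)
After Nov 4: 224 on hand, pool $4,066.00 (≈ $18.1518 each)
Nov 6, sell 28: 28/224 × $4,066.00 → $508.25
After Nov 7: 390 on hand, pool $7,049.75 (≈ $18.0763 each)
Nov 8, sell 291: 291/390 × $7,049.75 → $5,260.19
After Nov 9: 184 on hand, pool $3,149.56 (≈ $17.1172 each)
After Nov 10: 286 on hand, pool $4,373.56 (≈ $15.2922 each)
Nov 11, sell 155: 155/286 × $4,373.56 → $2,370.28
Total COGS = $508.25 + $5,260.19 + $2,370.28 = $8,138.72
Ending inventory (cost pool remaining) = $2,003.28
Check: goods available $10,142.00 = COGS $8,138.72 + ending $2,003.28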